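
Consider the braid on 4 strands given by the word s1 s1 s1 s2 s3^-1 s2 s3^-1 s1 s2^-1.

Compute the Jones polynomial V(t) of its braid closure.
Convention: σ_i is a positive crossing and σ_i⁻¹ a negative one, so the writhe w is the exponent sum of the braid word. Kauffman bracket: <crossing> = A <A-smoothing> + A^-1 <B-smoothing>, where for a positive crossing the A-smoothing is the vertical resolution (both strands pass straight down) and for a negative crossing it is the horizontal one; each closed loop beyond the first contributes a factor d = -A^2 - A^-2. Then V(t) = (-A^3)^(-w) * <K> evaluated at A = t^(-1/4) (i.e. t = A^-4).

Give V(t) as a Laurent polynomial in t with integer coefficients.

Braid: s1 s1 s1 s2 s3^-1 s2 s3^-1 s1 s2^-1 on 4 strands, 9 crossings.
Writhe w = (#positive) - (#negative) = 6 - 3 = 3.
Computing the Kauffman bracket via state sum. There are 2^9 = 512 states.
Smooth each crossing (0=||, 1=⌣⌢); contribution A^(Σ sign_k(1-2s_k)) * d^(L-1).
Tabulate the states by total A-exponent and number of loops L (A-exp: L × count):
  A^9: L=3 ×1
  A^7: L=2 ×7, L=4 ×2
  A^5: L=1 ×12, L=3 ×24
  A^3: L=2 ×66, L=4 ×18
  A^1: L=1 ×35, L=3 ×84, L=5 ×7
  A^-1: L=2 ×73, L=4 ×52, L=6 ×1
  A^-3: L=3 ×68, L=5 ×16
  A^-5: L=4 ×34, L=6 ×2
  A^-7: L=5 ×9
  A^-9: L=6 ×1
Each group contributes A^e * Σ count * d^(L-1):
Powers of d = -A^2 - A^-2: d^2 = A^4 + 2 + A^-4; d^3 = -A^6 - 3*A^2 - 3*A^-2 - A^-6; d^4 = A^8 + 4*A^4 + 6 + 4*A^-4 + A^-8; d^5 = -A^10 - 5*A^6 - 10*A^2 - 10*A^-2 - 5*A^-6 - A^-10.
  A^9 * (d^2) = A^13 + 2*A^9 + A^5
  A^7 * (7*d + 2*d^3) = -2*A^13 - 13*A^9 - 13*A^5 - 2*A
  A^5 * (12 + 24*d^2) = 24*A^9 + 60*A^5 + 24*A
  A^3 * (66*d + 18*d^3) = -18*A^9 - 120*A^5 - 120*A - 18*A^-3
  A^1 * (35 + 84*d^2 + 7*d^4) = 7*A^9 + 112*A^5 + 245*A + 112*A^-3 + 7*A^-7
  A^-1 * (73*d + 52*d^3 + d^5) = -A^9 - 57*A^5 - 239*A - 239*A^-3 - 57*A^-7 - A^-11
  A^-3 * (68*d^2 + 16*d^4) = 16*A^5 + 132*A + 232*A^-3 + 132*A^-7 + 16*A^-11
  A^-5 * (34*d^3 + 2*d^5) = -2*A^5 - 44*A - 122*A^-3 - 122*A^-7 - 44*A^-11 - 2*A^-15
  A^-7 * (9*d^4) = 9*A + 36*A^-3 + 54*A^-7 + 36*A^-11 + 9*A^-15
  A^-9 * (d^5) = -A - 5*A^-3 - 10*A^-7 - 10*A^-11 - 5*A^-15 - A^-19
Summing the groups: <K> = -A^13 + A^9 - 3*A^5 + 4*A - 4*A^-3 + 4*A^-7 - 3*A^-11 + 2*A^-15 - A^-19
Normalise by the writhe: (-A^3)^(-w) = (-A^3)^(-3) = -A^-9, so f(A) = -A^-9 * <K> = A^4 - 1 + 3*A^-4 - 4*A^-8 + 4*A^-12 - 4*A^-16 + 3*A^-20 - 2*A^-24 + A^-28.
Substitute A = t^(-1/4), i.e. A^e → t^(-e/4): V(t) = t^7 - 2*t^6 + 3*t^5 - 4*t^4 + 4*t^3 - 4*t^2 + 3*t - 1 + t^-1

Answer: t^7 - 2*t^6 + 3*t^5 - 4*t^4 + 4*t^3 - 4*t^2 + 3*t - 1 + t^-1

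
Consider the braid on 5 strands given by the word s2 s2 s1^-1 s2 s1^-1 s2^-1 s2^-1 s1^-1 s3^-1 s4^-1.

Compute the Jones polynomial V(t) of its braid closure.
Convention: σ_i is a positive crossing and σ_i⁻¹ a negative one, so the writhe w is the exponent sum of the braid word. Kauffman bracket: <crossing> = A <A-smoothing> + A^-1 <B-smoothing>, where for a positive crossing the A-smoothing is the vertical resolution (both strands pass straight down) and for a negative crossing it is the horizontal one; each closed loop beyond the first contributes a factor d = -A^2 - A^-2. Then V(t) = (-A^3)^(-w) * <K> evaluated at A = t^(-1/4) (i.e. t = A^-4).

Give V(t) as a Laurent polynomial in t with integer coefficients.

-t + 2 - t^-1 + 2*t^-2 - t^-3 + t^-4 - t^-5

Derivation:
The presented braid s2 s2 s1^-1 s2 s1^-1 s2^-1 s2^-1 s1^-1 s3^-1 s4^-1 on 5 strands reduces by inverse Markov moves (closure unchanged at each step):
  Destabilize: the word has the form β·s4^-1 where s4^-1 occurs only as the final letter (β ∈ B_4); drop it and the last strand → 4 strands.
  Destabilize: the word has the form β·s3^-1 where s3^-1 occurs only as the final letter (β ∈ B_3); drop it and the last strand → 3 strands.
Reduced to β = s2 s2 s1^-1 s2 s1^-1 s2^-1 s2^-1 s1^-1 on 3 strands, 8 crossings.
Compute on β:
Braid: s2 s2 s1^-1 s2 s1^-1 s2^-1 s2^-1 s1^-1 on 3 strands, 8 crossings.
Writhe w = (#positive) - (#negative) = 3 - 5 = -2.
Enumerate smoothing states for the bracket polynomial. There are 2^8 = 256 states.
Each crossing splits two ways (0=vertical, 1=horizontal). The state's weight is A^(#A-smoothings - #B-smoothings) * d^(loops - 1).
Tabulate the states by total A-exponent and number of loops L (A-exp: L × count):
  A^8: L=4 ×1
  A^6: L=3 ×8
  A^4: L=2 ×23, L=4 ×5
  A^2: L=1 ×22, L=3 ×33, L=5 ×1
  A^0: L=2 ×52, L=4 ×18
  A^-2: L=1 ×13, L=3 ×37, L=5 ×6
  A^-4: L=2 ×14, L=4 ×13, L=6 ×1
  A^-6: L=3 ×6, L=5 ×2
  A^-8: L=4 ×1
Each group contributes A^e * Σ count * d^(L-1):
Powers of d = -A^2 - A^-2: d^2 = A^4 + 2 + A^-4; d^3 = -A^6 - 3*A^2 - 3*A^-2 - A^-6; d^4 = A^8 + 4*A^4 + 6 + 4*A^-4 + A^-8; d^5 = -A^10 - 5*A^6 - 10*A^2 - 10*A^-2 - 5*A^-6 - A^-10.
  A^8 * (d^3) = -A^14 - 3*A^10 - 3*A^6 - A^2
  A^6 * (8*d^2) = 8*A^10 + 16*A^6 + 8*A^2
  A^4 * (23*d + 5*d^3) = -5*A^10 - 38*A^6 - 38*A^2 - 5*A^-2
  A^2 * (22 + 33*d^2 + d^4) = A^10 + 37*A^6 + 94*A^2 + 37*A^-2 + A^-6
  A^0 * (52*d + 18*d^3) = -18*A^6 - 106*A^2 - 106*A^-2 - 18*A^-6
  A^-2 * (13 + 37*d^2 + 6*d^4) = 6*A^6 + 61*A^2 + 123*A^-2 + 61*A^-6 + 6*A^-10
  A^-4 * (14*d + 13*d^3 + d^5) = -A^6 - 18*A^2 - 63*A^-2 - 63*A^-6 - 18*A^-10 - A^-14
  A^-6 * (6*d^2 + 2*d^4) = 2*A^2 + 14*A^-2 + 24*A^-6 + 14*A^-10 + 2*A^-14
  A^-8 * (d^3) = -A^-2 - 3*A^-6 - 3*A^-10 - A^-14
Summing the groups: <K> = -A^14 + A^10 - A^6 + 2*A^2 - A^-2 + 2*A^-6 - A^-10
Normalise by the writhe: (-A^3)^(-w) = (-A^3)^(2) = A^6, so f(A) = A^6 * <K> = -A^20 + A^16 - A^12 + 2*A^8 - A^4 + 2 - A^-4.
Substitute A = t^(-1/4), i.e. A^e → t^(-e/4): V(t) = -t + 2 - t^-1 + 2*t^-2 - t^-3 + t^-4 - t^-5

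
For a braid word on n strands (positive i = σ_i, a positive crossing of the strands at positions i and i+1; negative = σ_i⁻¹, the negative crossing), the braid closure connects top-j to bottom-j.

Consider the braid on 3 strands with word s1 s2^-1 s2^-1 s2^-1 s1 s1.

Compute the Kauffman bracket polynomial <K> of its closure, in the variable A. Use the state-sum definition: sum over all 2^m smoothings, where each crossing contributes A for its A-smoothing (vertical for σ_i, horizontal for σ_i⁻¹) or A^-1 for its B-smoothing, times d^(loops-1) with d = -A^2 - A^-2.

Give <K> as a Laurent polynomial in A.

-A^12 + A^8 - A^4 + 3 - A^-4 + A^-8 - A^-12

Derivation:
Braid: s1 s2^-1 s2^-1 s2^-1 s1 s1 on 3 strands, 6 crossings.
Writhe w = (#positive) - (#negative) = 3 - 3 = 0.
State-sum expansion of <K>. There are 2^6 = 64 states.
Each crossing splits two ways (0=vertical, 1=horizontal). The state's weight is A^(#A-smoothings - #B-smoothings) * d^(loops - 1).
Tabulate the states by total A-exponent and number of loops L (A-exp: L × count):
  A^6: L=4 ×1
  A^4: L=3 ×6
  A^2: L=2 ×12, L=4 ×3
  A^0: L=1 ×9, L=3 ×10, L=5 ×1
  A^-2: L=2 ×12, L=4 ×3
  A^-4: L=3 ×6
  A^-6: L=4 ×1
Each group contributes A^e * Σ count * d^(L-1):
Powers of d = -A^2 - A^-2: d^2 = A^4 + 2 + A^-4; d^3 = -A^6 - 3*A^2 - 3*A^-2 - A^-6; d^4 = A^8 + 4*A^4 + 6 + 4*A^-4 + A^-8.
  A^6 * (d^3) = -A^12 - 3*A^8 - 3*A^4 - 1
  A^4 * (6*d^2) = 6*A^8 + 12*A^4 + 6
  A^2 * (12*d + 3*d^3) = -3*A^8 - 21*A^4 - 21 - 3*A^-4
  A^0 * (9 + 10*d^2 + d^4) = A^8 + 14*A^4 + 35 + 14*A^-4 + A^-8
  A^-2 * (12*d + 3*d^3) = -3*A^4 - 21 - 21*A^-4 - 3*A^-8
  A^-4 * (6*d^2) = 6 + 12*A^-4 + 6*A^-8
  A^-6 * (d^3) = -1 - 3*A^-4 - 3*A^-8 - A^-12
Summing the groups: <K> = -A^12 + A^8 - A^4 + 3 - A^-4 + A^-8 - A^-12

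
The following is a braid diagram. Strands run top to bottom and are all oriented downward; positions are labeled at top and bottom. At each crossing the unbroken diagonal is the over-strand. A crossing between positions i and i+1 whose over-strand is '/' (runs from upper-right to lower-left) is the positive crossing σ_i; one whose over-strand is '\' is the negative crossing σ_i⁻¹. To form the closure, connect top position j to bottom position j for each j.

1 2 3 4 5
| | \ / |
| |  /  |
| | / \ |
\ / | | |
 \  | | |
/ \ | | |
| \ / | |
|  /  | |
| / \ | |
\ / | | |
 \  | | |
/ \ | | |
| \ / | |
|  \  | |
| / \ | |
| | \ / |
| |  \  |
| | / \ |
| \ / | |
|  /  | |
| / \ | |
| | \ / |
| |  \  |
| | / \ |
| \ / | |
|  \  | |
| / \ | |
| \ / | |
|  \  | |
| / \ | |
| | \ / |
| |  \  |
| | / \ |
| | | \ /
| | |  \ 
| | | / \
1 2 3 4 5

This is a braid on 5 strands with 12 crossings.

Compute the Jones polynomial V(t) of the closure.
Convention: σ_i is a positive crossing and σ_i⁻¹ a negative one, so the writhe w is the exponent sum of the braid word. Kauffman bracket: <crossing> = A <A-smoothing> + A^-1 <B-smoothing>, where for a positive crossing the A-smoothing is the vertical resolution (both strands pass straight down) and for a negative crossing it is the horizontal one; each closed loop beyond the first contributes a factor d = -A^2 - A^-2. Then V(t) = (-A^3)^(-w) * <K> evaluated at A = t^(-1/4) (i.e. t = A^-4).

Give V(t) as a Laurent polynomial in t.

t^-1 - 2*t^-2 + 3*t^-3 - 2*t^-4 + 3*t^-5 - 2*t^-6 + t^-7 - t^-8

Derivation:
Reading the diagram top to bottom ('/'-over between positions i,i+1 = s_i, '\'-over = s_i^-1): braid word = s3 s1^-1 s2 s1^-1 s2^-1 s3^-1 s2 s3^-1 s2^-1 s2^-1 s3^-1 s4^-1.
The presented braid s3 s1^-1 s2 s1^-1 s2^-1 s3^-1 s2 s3^-1 s2^-1 s2^-1 s3^-1 s4^-1 on 5 strands reduces by inverse Markov moves (closure unchanged at each step):
  Destabilize: the word has the form β·s4^-1 where s4^-1 occurs only as the final letter (β ∈ B_4); drop it and the last strand → 4 strands.
  Deconjugate: the word is γ·β·γ⁻¹ with γ = s3 (prefix) and γ⁻¹ = s3^-1 (suffix); strip both.
Reduced to β = s1^-1 s2 s1^-1 s2^-1 s3^-1 s2 s3^-1 s2^-1 s2^-1 on 4 strands, 9 crossings.
Compute on β:
Braid: s1^-1 s2 s1^-1 s2^-1 s3^-1 s2 s3^-1 s2^-1 s2^-1 on 4 strands, 9 crossings.
Writhe w = (#positive) - (#negative) = 2 - 7 = -5.
Computing the Kauffman bracket via state sum. There are 2^9 = 512 states.
For each crossing: s=0 is the vertical smoothing, s=1 horizontal. Crossing k contributes A^(sign_k * (1 - 2*s_k)); loop factor d = -A^2 - A^-2.
Tabulate the states by total A-exponent and number of loops L (A-exp: L × count):
  A^9: L=5 ×1
  A^7: L=4 ×9
  A^5: L=3 ×30, L=5 ×6
  A^3: L=2 ×45, L=4 ×37, L=6 ×2
  A^1: L=1 ×27, L=3 ×78, L=5 ×21
  A^-1: L=2 ×67, L=4 ×53, L=6 ×6
  A^-3: L=1 ×12, L=3 ×53, L=5 ×18, L=7 ×1
  A^-5: L=2 ×14, L=4 ×19, L=6 ×3
  A^-7: L=3 ×6, L=5 ×3
  A^-9: L=4 ×1
Each group contributes A^e * Σ count * d^(L-1):
Powers of d = -A^2 - A^-2: d^2 = A^4 + 2 + A^-4; d^3 = -A^6 - 3*A^2 - 3*A^-2 - A^-6; d^4 = A^8 + 4*A^4 + 6 + 4*A^-4 + A^-8; d^5 = -A^10 - 5*A^6 - 10*A^2 - 10*A^-2 - 5*A^-6 - A^-10; d^6 = A^12 + 6*A^8 + 15*A^4 + 20 + 15*A^-4 + 6*A^-8 + A^-12.
  A^9 * (d^4) = A^17 + 4*A^13 + 6*A^9 + 4*A^5 + A
  A^7 * (9*d^3) = -9*A^13 - 27*A^9 - 27*A^5 - 9*A
  A^5 * (30*d^2 + 6*d^4) = 6*A^13 + 54*A^9 + 96*A^5 + 54*A + 6*A^-3
  A^3 * (45*d + 37*d^3 + 2*d^5) = -2*A^13 - 47*A^9 - 176*A^5 - 176*A - 47*A^-3 - 2*A^-7
  A^1 * (27 + 78*d^2 + 21*d^4) = 21*A^9 + 162*A^5 + 309*A + 162*A^-3 + 21*A^-7
  A^-1 * (67*d + 53*d^3 + 6*d^5) = -6*A^9 - 83*A^5 - 286*A - 286*A^-3 - 83*A^-7 - 6*A^-11
  A^-3 * (12 + 53*d^2 + 18*d^4 + d^6) = A^9 + 24*A^5 + 140*A + 246*A^-3 + 140*A^-7 + 24*A^-11 + A^-15
  A^-5 * (14*d + 19*d^3 + 3*d^5) = -3*A^5 - 34*A - 101*A^-3 - 101*A^-7 - 34*A^-11 - 3*A^-15
  A^-7 * (6*d^2 + 3*d^4) = 3*A + 18*A^-3 + 30*A^-7 + 18*A^-11 + 3*A^-15
  A^-9 * (d^3) = -A^-3 - 3*A^-7 - 3*A^-11 - A^-15
Summing the groups: <K> = A^17 - A^13 + 2*A^9 - 3*A^5 + 2*A - 3*A^-3 + 2*A^-7 - A^-11
Normalise by the writhe: (-A^3)^(-w) = (-A^3)^(5) = -A^15, so f(A) = -A^15 * <K> = -A^32 + A^28 - 2*A^24 + 3*A^20 - 2*A^16 + 3*A^12 - 2*A^8 + A^4.
Substitute A = t^(-1/4), i.e. A^e → t^(-e/4): V(t) = t^-1 - 2*t^-2 + 3*t^-3 - 2*t^-4 + 3*t^-5 - 2*t^-6 + t^-7 - t^-8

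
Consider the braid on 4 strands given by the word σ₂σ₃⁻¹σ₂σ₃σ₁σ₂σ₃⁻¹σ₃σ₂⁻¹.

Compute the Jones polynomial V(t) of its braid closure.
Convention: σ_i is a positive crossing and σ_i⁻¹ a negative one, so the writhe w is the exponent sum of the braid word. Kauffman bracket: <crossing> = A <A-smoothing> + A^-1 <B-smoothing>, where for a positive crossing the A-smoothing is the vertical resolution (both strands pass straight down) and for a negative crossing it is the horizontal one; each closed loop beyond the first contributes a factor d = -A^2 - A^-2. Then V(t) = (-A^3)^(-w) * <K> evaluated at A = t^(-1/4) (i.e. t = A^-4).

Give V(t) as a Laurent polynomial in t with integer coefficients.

1

Derivation:
First cancel adjacent σ_i σ_i⁻¹ pairs (Reidemeister II — same braid, same closure): s2 s3^-1 s2 s3 s1 s2 s3^-1 s3 s2^-1 → s2 s3^-1 s2 s3 s1.
Braid: s2 s3^-1 s2 s3 s1 on 4 strands, 5 crossings.
Writhe w = (#positive) - (#negative) = 4 - 1 = 3.
Enumerate smoothing states for the bracket polynomial. There are 2^5 = 32 states.
For each crossing: s=0 is the vertical smoothing, s=1 horizontal. Crossing k contributes A^(sign_k * (1 - 2*s_k)); loop factor d = -A^2 - A^-2.
  state 00000: A-exp=+3, loops=4, term = A^3 * d^3
  state 00001: A-exp=+1, loops=3, term = A^1 * d^2
  state 00010: A-exp=+1, loops=3, term = A^1 * d^2
  state 00011: A-exp=-1, loops=2, term = A^-1 * d^1
  state 00100: A-exp=+1, loops=3, term = A^1 * d^2
  state 00101: A-exp=-1, loops=2, term = A^-1 * d^1
  state 00110: A-exp=-1, loops=2, term = A^-1 * d^1
  state 00111: A-exp=-3, loops=1, term = A^-3 * d^0
  state 01000: A-exp=+5, loops=3, term = A^5 * d^2
  state 01001: A-exp=+3, loops=2, term = A^3 * d^1
  state 01010: A-exp=+3, loops=4, term = A^3 * d^3
  state 01011: A-exp=+1, loops=3, term = A^1 * d^2
  state 01100: A-exp=+3, loops=2, term = A^3 * d^1
  state 01101: A-exp=+1, loops=1, term = A^1 * d^0
  state 01110: A-exp=+1, loops=3, term = A^1 * d^2
  state 01111: A-exp=-1, loops=2, term = A^-1 * d^1
  state 10000: A-exp=+1, loops=3, term = A^1 * d^2
  state 10001: A-exp=-1, loops=2, term = A^-1 * d^1
  state 10010: A-exp=-1, loops=2, term = A^-1 * d^1
  state 10011: A-exp=-3, loops=1, term = A^-3 * d^0
  state 10100: A-exp=-1, loops=4, term = A^-1 * d^3
  state 10101: A-exp=-3, loops=3, term = A^-3 * d^2
  state 10110: A-exp=-3, loops=3, term = A^-3 * d^2
  state 10111: A-exp=-5, loops=2, term = A^-5 * d^1
  state 11000: A-exp=+3, loops=2, term = A^3 * d^1
  state 11001: A-exp=+1, loops=1, term = A^1 * d^0
  state 11010: A-exp=+1, loops=3, term = A^1 * d^2
  state 11011: A-exp=-1, loops=2, term = A^-1 * d^1
  state 11100: A-exp=+1, loops=3, term = A^1 * d^2
  state 11101: A-exp=-1, loops=2, term = A^-1 * d^1
  state 11110: A-exp=-1, loops=2, term = A^-1 * d^1
  state 11111: A-exp=-3, loops=1, term = A^-3 * d^0
Collect the terms by A-exponent (count of states per loop number):
Powers of d = -A^2 - A^-2: d^2 = A^4 + 2 + A^-4; d^3 = -A^6 - 3*A^2 - 3*A^-2 - A^-6.
  A^5 * (d^2) = A^9 + 2*A^5 + A
  A^3 * (3*d + 2*d^3) = -2*A^9 - 9*A^5 - 9*A - 2*A^-3
  A^1 * (2 + 8*d^2) = 8*A^5 + 18*A + 8*A^-3
  A^-1 * (9*d + d^3) = -A^5 - 12*A - 12*A^-3 - A^-7
  A^-3 * (3 + 2*d^2) = 2*A + 7*A^-3 + 2*A^-7
  A^-5 * (d) = -A^-3 - A^-7
Summing the groups: <K> = -A^9
Normalise by the writhe: (-A^3)^(-w) = (-A^3)^(-3) = -A^-9, so f(A) = -A^-9 * <K> = 1.
Substitute A = t^(-1/4), i.e. A^e → t^(-e/4): V(t) = 1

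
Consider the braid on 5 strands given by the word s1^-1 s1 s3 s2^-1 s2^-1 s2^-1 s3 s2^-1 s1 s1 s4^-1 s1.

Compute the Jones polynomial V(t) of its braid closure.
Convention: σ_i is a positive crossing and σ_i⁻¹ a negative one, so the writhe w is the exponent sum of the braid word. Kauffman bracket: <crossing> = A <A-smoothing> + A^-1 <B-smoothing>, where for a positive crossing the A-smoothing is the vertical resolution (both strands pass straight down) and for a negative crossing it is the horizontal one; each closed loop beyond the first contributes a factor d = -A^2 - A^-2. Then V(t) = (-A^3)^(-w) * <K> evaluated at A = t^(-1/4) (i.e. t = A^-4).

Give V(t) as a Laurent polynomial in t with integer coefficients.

-t^5 + 2*t^4 - 3*t^3 + 5*t^2 - 5*t + 6 - 5*t^-1 + 3*t^-2 - 2*t^-3 + t^-4

Derivation:
The presented braid s1^-1 s1 s3 s2^-1 s2^-1 s2^-1 s3 s2^-1 s1 s1 s4^-1 s1 on 5 strands reduces by inverse Markov moves (closure unchanged at each step):
  Deconjugate: the word is γ·β·γ⁻¹ with γ = s1^-1 (prefix) and γ⁻¹ = s1 (suffix); strip both.
  Destabilize: the word has the form β·s4^-1 where s4^-1 occurs only as the final letter (β ∈ B_4); drop it and the last strand → 4 strands.
Reduced to β = s1 s3 s2^-1 s2^-1 s2^-1 s3 s2^-1 s1 s1 on 4 strands, 9 crossings.
Compute on β:
Braid: s1 s3 s2^-1 s2^-1 s2^-1 s3 s2^-1 s1 s1 on 4 strands, 9 crossings.
Writhe w = (#positive) - (#negative) = 5 - 4 = 1.
State-sum expansion of <K>. There are 2^9 = 512 states.
Smooth each crossing (0=||, 1=⌣⌢); contribution A^(Σ sign_k(1-2s_k)) * d^(L-1).
Tabulate the states by total A-exponent and number of loops L (A-exp: L × count):
  A^9: L=6 ×1
  A^7: L=5 ×9
  A^5: L=4 ×33, L=6 ×3
  A^3: L=3 ×64, L=5 ×19, L=7 ×1
  A^1: L=2 ×68, L=4 ×52, L=6 ×6
  A^-1: L=1 ×33, L=3 ×75, L=5 ×18
  A^-3: L=2 ×51, L=4 ×32, L=6 ×1
  A^-5: L=3 ×32, L=5 ×4
  A^-7: L=4 ×9
  A^-9: L=5 ×1
Each group contributes A^e * Σ count * d^(L-1):
Powers of d = -A^2 - A^-2: d^2 = A^4 + 2 + A^-4; d^3 = -A^6 - 3*A^2 - 3*A^-2 - A^-6; d^4 = A^8 + 4*A^4 + 6 + 4*A^-4 + A^-8; d^5 = -A^10 - 5*A^6 - 10*A^2 - 10*A^-2 - 5*A^-6 - A^-10; d^6 = A^12 + 6*A^8 + 15*A^4 + 20 + 15*A^-4 + 6*A^-8 + A^-12.
  A^9 * (d^5) = -A^19 - 5*A^15 - 10*A^11 - 10*A^7 - 5*A^3 - A^-1
  A^7 * (9*d^4) = 9*A^15 + 36*A^11 + 54*A^7 + 36*A^3 + 9*A^-1
  A^5 * (33*d^3 + 3*d^5) = -3*A^15 - 48*A^11 - 129*A^7 - 129*A^3 - 48*A^-1 - 3*A^-5
  A^3 * (64*d^2 + 19*d^4 + d^6) = A^15 + 25*A^11 + 155*A^7 + 262*A^3 + 155*A^-1 + 25*A^-5 + A^-9
  A^1 * (68*d + 52*d^3 + 6*d^5) = -6*A^11 - 82*A^7 - 284*A^3 - 284*A^-1 - 82*A^-5 - 6*A^-9
  A^-1 * (33 + 75*d^2 + 18*d^4) = 18*A^7 + 147*A^3 + 291*A^-1 + 147*A^-5 + 18*A^-9
  A^-3 * (51*d + 32*d^3 + d^5) = -A^7 - 37*A^3 - 157*A^-1 - 157*A^-5 - 37*A^-9 - A^-13
  A^-5 * (32*d^2 + 4*d^4) = 4*A^3 + 48*A^-1 + 88*A^-5 + 48*A^-9 + 4*A^-13
  A^-7 * (9*d^3) = -9*A^-1 - 27*A^-5 - 27*A^-9 - 9*A^-13
  A^-9 * (d^4) = A^-1 + 4*A^-5 + 6*A^-9 + 4*A^-13 + A^-17
Summing the groups: <K> = -A^19 + 2*A^15 - 3*A^11 + 5*A^7 - 6*A^3 + 5*A^-1 - 5*A^-5 + 3*A^-9 - 2*A^-13 + A^-17
Normalise by the writhe: (-A^3)^(-w) = (-A^3)^(-1) = -A^-3, so f(A) = -A^-3 * <K> = A^16 - 2*A^12 + 3*A^8 - 5*A^4 + 6 - 5*A^-4 + 5*A^-8 - 3*A^-12 + 2*A^-16 - A^-20.
Substitute A = t^(-1/4), i.e. A^e → t^(-e/4): V(t) = -t^5 + 2*t^4 - 3*t^3 + 5*t^2 - 5*t + 6 - 5*t^-1 + 3*t^-2 - 2*t^-3 + t^-4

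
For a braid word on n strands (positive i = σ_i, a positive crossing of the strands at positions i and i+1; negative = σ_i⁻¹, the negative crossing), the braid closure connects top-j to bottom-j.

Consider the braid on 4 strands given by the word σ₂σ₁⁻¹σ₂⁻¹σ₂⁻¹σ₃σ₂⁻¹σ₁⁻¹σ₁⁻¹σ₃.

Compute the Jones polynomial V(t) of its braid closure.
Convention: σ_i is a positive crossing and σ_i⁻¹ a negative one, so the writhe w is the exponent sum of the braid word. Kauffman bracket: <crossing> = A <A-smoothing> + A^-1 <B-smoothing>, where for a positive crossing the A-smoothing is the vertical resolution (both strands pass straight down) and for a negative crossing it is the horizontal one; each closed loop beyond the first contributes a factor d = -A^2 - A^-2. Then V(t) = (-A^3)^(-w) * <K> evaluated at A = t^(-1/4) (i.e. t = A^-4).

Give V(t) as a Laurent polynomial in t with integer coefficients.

Braid: s2 s1^-1 s2^-1 s2^-1 s3 s2^-1 s1^-1 s1^-1 s3 on 4 strands, 9 crossings.
Writhe w = (#positive) - (#negative) = 3 - 6 = -3.
Computing the Kauffman bracket via state sum. There are 2^9 = 512 states.
Each crossing splits two ways (0=vertical, 1=horizontal). The state's weight is A^(#A-smoothings - #B-smoothings) * d^(loops - 1).
Tabulate the states by total A-exponent and number of loops L (A-exp: L × count):
  A^9: L=6 ×1
  A^7: L=5 ×9
  A^5: L=4 ×35, L=6 ×1
  A^3: L=3 ×73, L=5 ×11
  A^1: L=2 ×82, L=4 ×43, L=6 ×1
  A^-1: L=1 ×40, L=3 ×79, L=5 ×7
  A^-3: L=2 ×63, L=4 ×21
  A^-5: L=1 ×9, L=3 ×26, L=5 ×1
  A^-7: L=2 ×6, L=4 ×3
  A^-9: L=3 ×1
Each group contributes A^e * Σ count * d^(L-1):
Powers of d = -A^2 - A^-2: d^2 = A^4 + 2 + A^-4; d^3 = -A^6 - 3*A^2 - 3*A^-2 - A^-6; d^4 = A^8 + 4*A^4 + 6 + 4*A^-4 + A^-8; d^5 = -A^10 - 5*A^6 - 10*A^2 - 10*A^-2 - 5*A^-6 - A^-10.
  A^9 * (d^5) = -A^19 - 5*A^15 - 10*A^11 - 10*A^7 - 5*A^3 - A^-1
  A^7 * (9*d^4) = 9*A^15 + 36*A^11 + 54*A^7 + 36*A^3 + 9*A^-1
  A^5 * (35*d^3 + d^5) = -A^15 - 40*A^11 - 115*A^7 - 115*A^3 - 40*A^-1 - A^-5
  A^3 * (73*d^2 + 11*d^4) = 11*A^11 + 117*A^7 + 212*A^3 + 117*A^-1 + 11*A^-5
  A^1 * (82*d + 43*d^3 + d^5) = -A^11 - 48*A^7 - 221*A^3 - 221*A^-1 - 48*A^-5 - A^-9
  A^-1 * (40 + 79*d^2 + 7*d^4) = 7*A^7 + 107*A^3 + 240*A^-1 + 107*A^-5 + 7*A^-9
  A^-3 * (63*d + 21*d^3) = -21*A^3 - 126*A^-1 - 126*A^-5 - 21*A^-9
  A^-5 * (9 + 26*d^2 + d^4) = A^3 + 30*A^-1 + 67*A^-5 + 30*A^-9 + A^-13
  A^-7 * (6*d + 3*d^3) = -3*A^-1 - 15*A^-5 - 15*A^-9 - 3*A^-13
  A^-9 * (d^2) = A^-5 + 2*A^-9 + A^-13
Summing the groups: <K> = -A^19 + 3*A^15 - 4*A^11 + 5*A^7 - 6*A^3 + 5*A^-1 - 4*A^-5 + 2*A^-9 - A^-13
Normalise by the writhe: (-A^3)^(-w) = (-A^3)^(3) = -A^9, so f(A) = -A^9 * <K> = A^28 - 3*A^24 + 4*A^20 - 5*A^16 + 6*A^12 - 5*A^8 + 4*A^4 - 2 + A^-4.
Substitute A = t^(-1/4), i.e. A^e → t^(-e/4): V(t) = t - 2 + 4*t^-1 - 5*t^-2 + 6*t^-3 - 5*t^-4 + 4*t^-5 - 3*t^-6 + t^-7

Answer: t - 2 + 4*t^-1 - 5*t^-2 + 6*t^-3 - 5*t^-4 + 4*t^-5 - 3*t^-6 + t^-7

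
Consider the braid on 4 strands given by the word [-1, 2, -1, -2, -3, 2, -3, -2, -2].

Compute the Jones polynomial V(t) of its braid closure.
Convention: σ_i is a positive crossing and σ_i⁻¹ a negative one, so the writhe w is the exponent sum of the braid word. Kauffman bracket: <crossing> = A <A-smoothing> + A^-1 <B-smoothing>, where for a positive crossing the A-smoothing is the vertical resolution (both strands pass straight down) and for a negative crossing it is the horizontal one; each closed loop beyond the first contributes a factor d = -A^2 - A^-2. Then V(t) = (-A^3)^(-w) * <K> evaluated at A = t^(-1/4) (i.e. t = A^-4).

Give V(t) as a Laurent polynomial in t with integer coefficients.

Braid: s1^-1 s2 s1^-1 s2^-1 s3^-1 s2 s3^-1 s2^-1 s2^-1 on 4 strands, 9 crossings.
Writhe w = (#positive) - (#negative) = 2 - 7 = -5.
State-sum expansion of <K>. There are 2^9 = 512 states.
For each crossing: s=0 is the vertical smoothing, s=1 horizontal. Crossing k contributes A^(sign_k * (1 - 2*s_k)); loop factor d = -A^2 - A^-2.
Tabulate the states by total A-exponent and number of loops L (A-exp: L × count):
  A^9: L=5 ×1
  A^7: L=4 ×9
  A^5: L=3 ×30, L=5 ×6
  A^3: L=2 ×45, L=4 ×37, L=6 ×2
  A^1: L=1 ×27, L=3 ×78, L=5 ×21
  A^-1: L=2 ×67, L=4 ×53, L=6 ×6
  A^-3: L=1 ×12, L=3 ×53, L=5 ×18, L=7 ×1
  A^-5: L=2 ×14, L=4 ×19, L=6 ×3
  A^-7: L=3 ×6, L=5 ×3
  A^-9: L=4 ×1
Each group contributes A^e * Σ count * d^(L-1):
Powers of d = -A^2 - A^-2: d^2 = A^4 + 2 + A^-4; d^3 = -A^6 - 3*A^2 - 3*A^-2 - A^-6; d^4 = A^8 + 4*A^4 + 6 + 4*A^-4 + A^-8; d^5 = -A^10 - 5*A^6 - 10*A^2 - 10*A^-2 - 5*A^-6 - A^-10; d^6 = A^12 + 6*A^8 + 15*A^4 + 20 + 15*A^-4 + 6*A^-8 + A^-12.
  A^9 * (d^4) = A^17 + 4*A^13 + 6*A^9 + 4*A^5 + A
  A^7 * (9*d^3) = -9*A^13 - 27*A^9 - 27*A^5 - 9*A
  A^5 * (30*d^2 + 6*d^4) = 6*A^13 + 54*A^9 + 96*A^5 + 54*A + 6*A^-3
  A^3 * (45*d + 37*d^3 + 2*d^5) = -2*A^13 - 47*A^9 - 176*A^5 - 176*A - 47*A^-3 - 2*A^-7
  A^1 * (27 + 78*d^2 + 21*d^4) = 21*A^9 + 162*A^5 + 309*A + 162*A^-3 + 21*A^-7
  A^-1 * (67*d + 53*d^3 + 6*d^5) = -6*A^9 - 83*A^5 - 286*A - 286*A^-3 - 83*A^-7 - 6*A^-11
  A^-3 * (12 + 53*d^2 + 18*d^4 + d^6) = A^9 + 24*A^5 + 140*A + 246*A^-3 + 140*A^-7 + 24*A^-11 + A^-15
  A^-5 * (14*d + 19*d^3 + 3*d^5) = -3*A^5 - 34*A - 101*A^-3 - 101*A^-7 - 34*A^-11 - 3*A^-15
  A^-7 * (6*d^2 + 3*d^4) = 3*A + 18*A^-3 + 30*A^-7 + 18*A^-11 + 3*A^-15
  A^-9 * (d^3) = -A^-3 - 3*A^-7 - 3*A^-11 - A^-15
Summing the groups: <K> = A^17 - A^13 + 2*A^9 - 3*A^5 + 2*A - 3*A^-3 + 2*A^-7 - A^-11
Normalise by the writhe: (-A^3)^(-w) = (-A^3)^(5) = -A^15, so f(A) = -A^15 * <K> = -A^32 + A^28 - 2*A^24 + 3*A^20 - 2*A^16 + 3*A^12 - 2*A^8 + A^4.
Substitute A = t^(-1/4), i.e. A^e → t^(-e/4): V(t) = t^-1 - 2*t^-2 + 3*t^-3 - 2*t^-4 + 3*t^-5 - 2*t^-6 + t^-7 - t^-8

Answer: t^-1 - 2*t^-2 + 3*t^-3 - 2*t^-4 + 3*t^-5 - 2*t^-6 + t^-7 - t^-8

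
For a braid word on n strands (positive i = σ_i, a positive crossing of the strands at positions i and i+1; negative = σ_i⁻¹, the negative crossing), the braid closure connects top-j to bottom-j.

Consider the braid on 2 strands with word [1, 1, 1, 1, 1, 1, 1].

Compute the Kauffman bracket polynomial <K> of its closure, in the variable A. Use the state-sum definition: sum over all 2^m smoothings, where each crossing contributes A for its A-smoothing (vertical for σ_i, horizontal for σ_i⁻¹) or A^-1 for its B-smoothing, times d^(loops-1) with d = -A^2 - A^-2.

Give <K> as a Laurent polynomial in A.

-A^9 - A + A^-3 - A^-7 + A^-11 - A^-15 + A^-19

Derivation:
Braid: s1 s1 s1 s1 s1 s1 s1 on 2 strands, 7 crossings.
Writhe w = (#positive) - (#negative) = 7 - 0 = 7.
Enumerate smoothing states for the bracket polynomial. There are 2^7 = 128 states.
For each crossing: s=0 is the vertical smoothing, s=1 horizontal. Crossing k contributes A^(sign_k * (1 - 2*s_k)); loop factor d = -A^2 - A^-2.
Tabulate the states by total A-exponent and number of loops L (A-exp: L × count):
  A^7: L=2 ×1
  A^5: L=1 ×7
  A^3: L=2 ×21
  A^1: L=3 ×35
  A^-1: L=4 ×35
  A^-3: L=5 ×21
  A^-5: L=6 ×7
  A^-7: L=7 ×1
Each group contributes A^e * Σ count * d^(L-1):
Powers of d = -A^2 - A^-2: d^2 = A^4 + 2 + A^-4; d^3 = -A^6 - 3*A^2 - 3*A^-2 - A^-6; d^4 = A^8 + 4*A^4 + 6 + 4*A^-4 + A^-8; d^5 = -A^10 - 5*A^6 - 10*A^2 - 10*A^-2 - 5*A^-6 - A^-10; d^6 = A^12 + 6*A^8 + 15*A^4 + 20 + 15*A^-4 + 6*A^-8 + A^-12.
  A^7 * (d) = -A^9 - A^5
  A^5 * (7) = 7*A^5
  A^3 * (21*d) = -21*A^5 - 21*A
  A^1 * (35*d^2) = 35*A^5 + 70*A + 35*A^-3
  A^-1 * (35*d^3) = -35*A^5 - 105*A - 105*A^-3 - 35*A^-7
  A^-3 * (21*d^4) = 21*A^5 + 84*A + 126*A^-3 + 84*A^-7 + 21*A^-11
  A^-5 * (7*d^5) = -7*A^5 - 35*A - 70*A^-3 - 70*A^-7 - 35*A^-11 - 7*A^-15
  A^-7 * (d^6) = A^5 + 6*A + 15*A^-3 + 20*A^-7 + 15*A^-11 + 6*A^-15 + A^-19
Summing the groups: <K> = -A^9 - A + A^-3 - A^-7 + A^-11 - A^-15 + A^-19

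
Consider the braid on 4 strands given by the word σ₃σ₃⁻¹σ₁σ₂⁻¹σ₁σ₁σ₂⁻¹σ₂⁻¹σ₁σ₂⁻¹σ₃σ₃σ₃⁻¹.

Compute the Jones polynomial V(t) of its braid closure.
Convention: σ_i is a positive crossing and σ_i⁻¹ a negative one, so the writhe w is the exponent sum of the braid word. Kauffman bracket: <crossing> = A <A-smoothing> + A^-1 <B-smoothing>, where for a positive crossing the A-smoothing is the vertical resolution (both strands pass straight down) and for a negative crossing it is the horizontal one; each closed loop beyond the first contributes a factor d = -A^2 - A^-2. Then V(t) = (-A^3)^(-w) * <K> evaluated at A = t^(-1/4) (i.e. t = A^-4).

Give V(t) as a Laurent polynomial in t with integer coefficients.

t^4 - 3*t^3 + 5*t^2 - 6*t + 7 - 6*t^-1 + 5*t^-2 - 3*t^-3 + t^-4

Derivation:
The presented braid s3 s3^-1 s1 s2^-1 s1 s1 s2^-1 s2^-1 s1 s2^-1 s3 s3 s3^-1 on 4 strands reduces by inverse Markov moves (closure unchanged at each step):
  Deconjugate: the word is γ·β·γ⁻¹ with γ = s3 s3^-1 (prefix) and γ⁻¹ = s3 s3^-1 (suffix); strip both.
  Destabilize: the word has the form β·s3 where s3 occurs only as the final letter (β ∈ B_3); drop it and the last strand → 3 strands.
Reduced to β = s1 s2^-1 s1 s1 s2^-1 s2^-1 s1 s2^-1 on 3 strands, 8 crossings.
Compute on β:
Braid: s1 s2^-1 s1 s1 s2^-1 s2^-1 s1 s2^-1 on 3 strands, 8 crossings.
Writhe w = (#positive) - (#negative) = 4 - 4 = 0.
Computing the Kauffman bracket via state sum. There are 2^8 = 256 states.
For each crossing: s=0 is the vertical smoothing, s=1 horizontal. Crossing k contributes A^(sign_k * (1 - 2*s_k)); loop factor d = -A^2 - A^-2.
Tabulate the states by total A-exponent and number of loops L (A-exp: L × count):
  A^8: L=5 ×1
  A^6: L=4 ×8
  A^4: L=3 ×27, L=5 ×1
  A^2: L=2 ×47, L=4 ×9
  A^0: L=1 ×37, L=3 ×32, L=5 ×1
  A^-2: L=2 ×47, L=4 ×9
  A^-4: L=3 ×27, L=5 ×1
  A^-6: L=4 ×8
  A^-8: L=5 ×1
Each group contributes A^e * Σ count * d^(L-1):
Powers of d = -A^2 - A^-2: d^2 = A^4 + 2 + A^-4; d^3 = -A^6 - 3*A^2 - 3*A^-2 - A^-6; d^4 = A^8 + 4*A^4 + 6 + 4*A^-4 + A^-8.
  A^8 * (d^4) = A^16 + 4*A^12 + 6*A^8 + 4*A^4 + 1
  A^6 * (8*d^3) = -8*A^12 - 24*A^8 - 24*A^4 - 8
  A^4 * (27*d^2 + d^4) = A^12 + 31*A^8 + 60*A^4 + 31 + A^-4
  A^2 * (47*d + 9*d^3) = -9*A^8 - 74*A^4 - 74 - 9*A^-4
  A^0 * (37 + 32*d^2 + d^4) = A^8 + 36*A^4 + 107 + 36*A^-4 + A^-8
  A^-2 * (47*d + 9*d^3) = -9*A^4 - 74 - 74*A^-4 - 9*A^-8
  A^-4 * (27*d^2 + d^4) = A^4 + 31 + 60*A^-4 + 31*A^-8 + A^-12
  A^-6 * (8*d^3) = -8 - 24*A^-4 - 24*A^-8 - 8*A^-12
  A^-8 * (d^4) = 1 + 4*A^-4 + 6*A^-8 + 4*A^-12 + A^-16
Summing the groups: <K> = A^16 - 3*A^12 + 5*A^8 - 6*A^4 + 7 - 6*A^-4 + 5*A^-8 - 3*A^-12 + A^-16
Normalise by the writhe: (-A^3)^(-w) = (-A^3)^(0) = 1, so f(A) = 1 * <K> = A^16 - 3*A^12 + 5*A^8 - 6*A^4 + 7 - 6*A^-4 + 5*A^-8 - 3*A^-12 + A^-16.
Substitute A = t^(-1/4), i.e. A^e → t^(-e/4): V(t) = t^4 - 3*t^3 + 5*t^2 - 6*t + 7 - 6*t^-1 + 5*t^-2 - 3*t^-3 + t^-4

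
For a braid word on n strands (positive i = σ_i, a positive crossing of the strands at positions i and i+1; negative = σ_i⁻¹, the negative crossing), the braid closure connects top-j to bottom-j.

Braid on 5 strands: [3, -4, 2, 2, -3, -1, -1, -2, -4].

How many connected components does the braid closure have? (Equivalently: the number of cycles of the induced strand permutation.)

Track the strand permutation on 5 strands, starting from identity.
  step 1: s3 swaps positions 3,4 -> [1 2 4 3 5]
  step 2: s4^-1 swaps positions 4,5 -> [1 2 4 5 3]
  step 3: s2 swaps positions 2,3 -> [1 4 2 5 3]
  step 4: s2 swaps positions 2,3 -> [1 2 4 5 3]
  step 5: s3^-1 swaps positions 3,4 -> [1 2 5 4 3]
  step 6: s1^-1 swaps positions 1,2 -> [2 1 5 4 3]
  step 7: s1^-1 swaps positions 1,2 -> [1 2 5 4 3]
  step 8: s2^-1 swaps positions 2,3 -> [1 5 2 4 3]
  step 9: s4^-1 swaps positions 4,5 -> [1 5 2 3 4]
Final permutation (position -> original strand): [1 5 2 3 4]
Closure components = cycle count of this permutation = 2.

Answer: 2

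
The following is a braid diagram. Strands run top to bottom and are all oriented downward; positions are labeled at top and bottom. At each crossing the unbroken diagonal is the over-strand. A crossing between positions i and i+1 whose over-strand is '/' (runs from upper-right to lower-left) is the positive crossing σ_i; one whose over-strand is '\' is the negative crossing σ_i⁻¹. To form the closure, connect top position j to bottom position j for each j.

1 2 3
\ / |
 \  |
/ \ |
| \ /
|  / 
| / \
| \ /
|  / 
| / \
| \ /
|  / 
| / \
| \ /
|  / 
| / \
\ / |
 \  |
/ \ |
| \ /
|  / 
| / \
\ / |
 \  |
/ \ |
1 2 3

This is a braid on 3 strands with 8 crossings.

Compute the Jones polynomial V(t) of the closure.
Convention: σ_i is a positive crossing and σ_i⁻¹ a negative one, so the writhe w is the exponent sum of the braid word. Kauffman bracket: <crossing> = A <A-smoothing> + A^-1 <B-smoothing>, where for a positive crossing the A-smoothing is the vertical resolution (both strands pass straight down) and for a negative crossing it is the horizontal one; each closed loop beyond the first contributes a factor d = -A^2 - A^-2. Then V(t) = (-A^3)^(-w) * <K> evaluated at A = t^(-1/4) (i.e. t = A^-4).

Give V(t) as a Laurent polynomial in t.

-t^6 + 2*t^5 - 3*t^4 + 4*t^3 - 4*t^2 + 4*t - 2 + 2*t^-1 - t^-2

Derivation:
Reading the diagram top to bottom ('/'-over between positions i,i+1 = s_i, '\'-over = s_i^-1): braid word = s1^-1 s2 s2 s2 s2 s1^-1 s2 s1^-1.
Braid: s1^-1 s2 s2 s2 s2 s1^-1 s2 s1^-1 on 3 strands, 8 crossings.
Writhe w = (#positive) - (#negative) = 5 - 3 = 2.
Enumerate smoothing states for the bracket polynomial. There are 2^8 = 256 states.
Smooth each crossing (0=||, 1=⌣⌢); contribution A^(Σ sign_k(1-2s_k)) * d^(L-1).
Tabulate the states by total A-exponent and number of loops L (A-exp: L × count):
  A^8: L=4 ×1
  A^6: L=3 ×8
  A^4: L=2 ×22, L=4 ×6
  A^2: L=1 ×23, L=3 ×29, L=5 ×4
  A^0: L=2 ×47, L=4 ×22, L=6 ×1
  A^-2: L=3 ×48, L=5 ×8
  A^-4: L=4 ×27, L=6 ×1
  A^-6: L=5 ×8
  A^-8: L=6 ×1
Each group contributes A^e * Σ count * d^(L-1):
Powers of d = -A^2 - A^-2: d^2 = A^4 + 2 + A^-4; d^3 = -A^6 - 3*A^2 - 3*A^-2 - A^-6; d^4 = A^8 + 4*A^4 + 6 + 4*A^-4 + A^-8; d^5 = -A^10 - 5*A^6 - 10*A^2 - 10*A^-2 - 5*A^-6 - A^-10.
  A^8 * (d^3) = -A^14 - 3*A^10 - 3*A^6 - A^2
  A^6 * (8*d^2) = 8*A^10 + 16*A^6 + 8*A^2
  A^4 * (22*d + 6*d^3) = -6*A^10 - 40*A^6 - 40*A^2 - 6*A^-2
  A^2 * (23 + 29*d^2 + 4*d^4) = 4*A^10 + 45*A^6 + 105*A^2 + 45*A^-2 + 4*A^-6
  A^0 * (47*d + 22*d^3 + d^5) = -A^10 - 27*A^6 - 123*A^2 - 123*A^-2 - 27*A^-6 - A^-10
  A^-2 * (48*d^2 + 8*d^4) = 8*A^6 + 80*A^2 + 144*A^-2 + 80*A^-6 + 8*A^-10
  A^-4 * (27*d^3 + d^5) = -A^6 - 32*A^2 - 91*A^-2 - 91*A^-6 - 32*A^-10 - A^-14
  A^-6 * (8*d^4) = 8*A^2 + 32*A^-2 + 48*A^-6 + 32*A^-10 + 8*A^-14
  A^-8 * (d^5) = -A^2 - 5*A^-2 - 10*A^-6 - 10*A^-10 - 5*A^-14 - A^-18
Summing the groups: <K> = -A^14 + 2*A^10 - 2*A^6 + 4*A^2 - 4*A^-2 + 4*A^-6 - 3*A^-10 + 2*A^-14 - A^-18
Normalise by the writhe: (-A^3)^(-w) = (-A^3)^(-2) = A^-6, so f(A) = A^-6 * <K> = -A^8 + 2*A^4 - 2 + 4*A^-4 - 4*A^-8 + 4*A^-12 - 3*A^-16 + 2*A^-20 - A^-24.
Substitute A = t^(-1/4), i.e. A^e → t^(-e/4): V(t) = -t^6 + 2*t^5 - 3*t^4 + 4*t^3 - 4*t^2 + 4*t - 2 + 2*t^-1 - t^-2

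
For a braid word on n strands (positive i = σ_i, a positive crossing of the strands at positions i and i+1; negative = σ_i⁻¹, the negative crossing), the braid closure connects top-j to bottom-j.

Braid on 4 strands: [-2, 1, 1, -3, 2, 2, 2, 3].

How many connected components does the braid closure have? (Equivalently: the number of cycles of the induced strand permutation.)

Track the strand permutation on 4 strands, starting from identity.
  step 1: s2^-1 swaps positions 2,3 -> [1 3 2 4]
  step 2: s1 swaps positions 1,2 -> [3 1 2 4]
  step 3: s1 swaps positions 1,2 -> [1 3 2 4]
  step 4: s3^-1 swaps positions 3,4 -> [1 3 4 2]
  step 5: s2 swaps positions 2,3 -> [1 4 3 2]
  step 6: s2 swaps positions 2,3 -> [1 3 4 2]
  step 7: s2 swaps positions 2,3 -> [1 4 3 2]
  step 8: s3 swaps positions 3,4 -> [1 4 2 3]
Final permutation (position -> original strand): [1 4 2 3]
Closure components = cycle count of this permutation = 2.

Answer: 2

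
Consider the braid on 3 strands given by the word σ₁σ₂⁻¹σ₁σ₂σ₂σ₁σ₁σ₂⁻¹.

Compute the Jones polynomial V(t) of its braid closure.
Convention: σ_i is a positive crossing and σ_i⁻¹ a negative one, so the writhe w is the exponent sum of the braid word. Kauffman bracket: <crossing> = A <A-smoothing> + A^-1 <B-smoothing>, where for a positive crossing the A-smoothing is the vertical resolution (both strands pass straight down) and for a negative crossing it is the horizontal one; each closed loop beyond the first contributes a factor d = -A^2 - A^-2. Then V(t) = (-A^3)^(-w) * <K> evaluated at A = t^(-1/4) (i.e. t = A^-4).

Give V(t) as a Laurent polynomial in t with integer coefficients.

Braid: s1 s2^-1 s1 s2 s2 s1 s1 s2^-1 on 3 strands, 8 crossings.
Writhe w = (#positive) - (#negative) = 6 - 2 = 4.
Enumerate smoothing states for the bracket polynomial. There are 2^8 = 256 states.
For each crossing: s=0 is the vertical smoothing, s=1 horizontal. Crossing k contributes A^(sign_k * (1 - 2*s_k)); loop factor d = -A^2 - A^-2.
Tabulate the states by total A-exponent and number of loops L (A-exp: L × count):
  A^8: L=3 ×1
  A^6: L=2 ×6, L=4 ×2
  A^4: L=1 ×11, L=3 ×16, L=5 ×1
  A^2: L=2 ×47, L=4 ×9
  A^0: L=1 ×26, L=3 ×43, L=5 ×1
  A^-2: L=2 ×41, L=4 ×15
  A^-4: L=3 ×26, L=5 ×2
  A^-6: L=4 ×8
  A^-8: L=5 ×1
Each group contributes A^e * Σ count * d^(L-1):
Powers of d = -A^2 - A^-2: d^2 = A^4 + 2 + A^-4; d^3 = -A^6 - 3*A^2 - 3*A^-2 - A^-6; d^4 = A^8 + 4*A^4 + 6 + 4*A^-4 + A^-8.
  A^8 * (d^2) = A^12 + 2*A^8 + A^4
  A^6 * (6*d + 2*d^3) = -2*A^12 - 12*A^8 - 12*A^4 - 2
  A^4 * (11 + 16*d^2 + d^4) = A^12 + 20*A^8 + 49*A^4 + 20 + A^-4
  A^2 * (47*d + 9*d^3) = -9*A^8 - 74*A^4 - 74 - 9*A^-4
  A^0 * (26 + 43*d^2 + d^4) = A^8 + 47*A^4 + 118 + 47*A^-4 + A^-8
  A^-2 * (41*d + 15*d^3) = -15*A^4 - 86 - 86*A^-4 - 15*A^-8
  A^-4 * (26*d^2 + 2*d^4) = 2*A^4 + 34 + 64*A^-4 + 34*A^-8 + 2*A^-12
  A^-6 * (8*d^3) = -8 - 24*A^-4 - 24*A^-8 - 8*A^-12
  A^-8 * (d^4) = 1 + 4*A^-4 + 6*A^-8 + 4*A^-12 + A^-16
Summing the groups: <K> = 2*A^8 - 2*A^4 + 3 - 3*A^-4 + 2*A^-8 - 2*A^-12 + A^-16
Normalise by the writhe: (-A^3)^(-w) = (-A^3)^(-4) = A^-12, so f(A) = A^-12 * <K> = 2*A^-4 - 2*A^-8 + 3*A^-12 - 3*A^-16 + 2*A^-20 - 2*A^-24 + A^-28.
Substitute A = t^(-1/4), i.e. A^e → t^(-e/4): V(t) = t^7 - 2*t^6 + 2*t^5 - 3*t^4 + 3*t^3 - 2*t^2 + 2*t

Answer: t^7 - 2*t^6 + 2*t^5 - 3*t^4 + 3*t^3 - 2*t^2 + 2*t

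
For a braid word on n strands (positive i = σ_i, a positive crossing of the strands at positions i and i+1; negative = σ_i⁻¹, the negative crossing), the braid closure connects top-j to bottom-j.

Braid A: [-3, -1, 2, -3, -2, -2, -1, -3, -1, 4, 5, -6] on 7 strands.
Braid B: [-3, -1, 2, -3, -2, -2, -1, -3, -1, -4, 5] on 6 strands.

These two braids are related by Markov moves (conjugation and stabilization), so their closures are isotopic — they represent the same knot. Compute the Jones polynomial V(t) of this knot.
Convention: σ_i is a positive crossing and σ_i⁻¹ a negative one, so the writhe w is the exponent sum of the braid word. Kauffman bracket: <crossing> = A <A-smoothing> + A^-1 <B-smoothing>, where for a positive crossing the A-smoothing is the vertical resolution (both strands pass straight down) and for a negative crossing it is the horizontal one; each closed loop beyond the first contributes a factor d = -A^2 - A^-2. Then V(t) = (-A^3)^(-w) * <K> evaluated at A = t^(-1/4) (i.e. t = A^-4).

Markov-equivalent braids have isotopic closures, hence identical knot invariants. Strip the Markov moves from each word to reach a common short braid β, then compute V(t) once on β.
Braid A: s3^-1 s1^-1 s2 s3^-1 s2^-1 s2^-1 s1^-1 s3^-1 s1^-1 s4 s5 s6^-1 on 7 strands reduces by inverse Markov moves (closure unchanged at each step):
  Destabilize: the word has the form β·s6^-1 where s6^-1 occurs only as the final letter (β ∈ B_6); drop it and the last strand → 6 strands.
  Destabilize: the word has the form β·s5 where s5 occurs only as the final letter (β ∈ B_5); drop it and the last strand → 5 strands.
  Destabilize: the word has the form β·s4 where s4 occurs only as the final letter (β ∈ B_4); drop it and the last strand → 4 strands.
Reduced to β = s3^-1 s1^-1 s2 s3^-1 s2^-1 s2^-1 s1^-1 s3^-1 s1^-1 on 4 strands, 9 crossings.
Braid B: s3^-1 s1^-1 s2 s3^-1 s2^-1 s2^-1 s1^-1 s3^-1 s1^-1 s4^-1 s5 on 6 strands reduces by inverse Markov moves (closure unchanged at each step):
  Destabilize: the word has the form β·s5 where s5 occurs only as the final letter (β ∈ B_5); drop it and the last strand → 5 strands.
  Destabilize: the word has the form β·s4^-1 where s4^-1 occurs only as the final letter (β ∈ B_4); drop it and the last strand → 4 strands.
Reduced to β = s3^-1 s1^-1 s2 s3^-1 s2^-1 s2^-1 s1^-1 s3^-1 s1^-1 on 4 strands, 9 crossings.
Both give the same β = s3^-1 s1^-1 s2 s3^-1 s2^-1 s2^-1 s1^-1 s3^-1 s1^-1 on 4 strands, so one state sum suffices:
Braid: s3^-1 s1^-1 s2 s3^-1 s2^-1 s2^-1 s1^-1 s3^-1 s1^-1 on 4 strands, 9 crossings.
Writhe w = (#positive) - (#negative) = 1 - 8 = -7.
State-sum expansion of <K>. There are 2^9 = 512 states.
Smooth each crossing (0=||, 1=⌣⌢); contribution A^(Σ sign_k(1-2s_k)) * d^(L-1).
Tabulate the states by total A-exponent and number of loops L (A-exp: L × count):
  A^9: L=6 ×1
  A^7: L=5 ×9
  A^5: L=4 ×34, L=6 ×2
  A^3: L=3 ×67, L=5 ×17
  A^1: L=2 ×69, L=4 ×56, L=6 ×1
  A^-1: L=1 ×30, L=3 ×88, L=5 ×8
  A^-3: L=2 ×61, L=4 ×23
  A^-5: L=1 ×9, L=3 ×26, L=5 ×1
  A^-7: L=2 ×6, L=4 ×3
  A^-9: L=3 ×1
Each group contributes A^e * Σ count * d^(L-1):
Powers of d = -A^2 - A^-2: d^2 = A^4 + 2 + A^-4; d^3 = -A^6 - 3*A^2 - 3*A^-2 - A^-6; d^4 = A^8 + 4*A^4 + 6 + 4*A^-4 + A^-8; d^5 = -A^10 - 5*A^6 - 10*A^2 - 10*A^-2 - 5*A^-6 - A^-10.
  A^9 * (d^5) = -A^19 - 5*A^15 - 10*A^11 - 10*A^7 - 5*A^3 - A^-1
  A^7 * (9*d^4) = 9*A^15 + 36*A^11 + 54*A^7 + 36*A^3 + 9*A^-1
  A^5 * (34*d^3 + 2*d^5) = -2*A^15 - 44*A^11 - 122*A^7 - 122*A^3 - 44*A^-1 - 2*A^-5
  A^3 * (67*d^2 + 17*d^4) = 17*A^11 + 135*A^7 + 236*A^3 + 135*A^-1 + 17*A^-5
  A^1 * (69*d + 56*d^3 + d^5) = -A^11 - 61*A^7 - 247*A^3 - 247*A^-1 - 61*A^-5 - A^-9
  A^-1 * (30 + 88*d^2 + 8*d^4) = 8*A^7 + 120*A^3 + 254*A^-1 + 120*A^-5 + 8*A^-9
  A^-3 * (61*d + 23*d^3) = -23*A^3 - 130*A^-1 - 130*A^-5 - 23*A^-9
  A^-5 * (9 + 26*d^2 + d^4) = A^3 + 30*A^-1 + 67*A^-5 + 30*A^-9 + A^-13
  A^-7 * (6*d + 3*d^3) = -3*A^-1 - 15*A^-5 - 15*A^-9 - 3*A^-13
  A^-9 * (d^2) = A^-5 + 2*A^-9 + A^-13
Summing the groups: <K> = -A^19 + 2*A^15 - 2*A^11 + 4*A^7 - 4*A^3 + 3*A^-1 - 3*A^-5 + A^-9 - A^-13
Normalise by the writhe: (-A^3)^(-w) = (-A^3)^(7) = -A^21, so f(A) = -A^21 * <K> = A^40 - 2*A^36 + 2*A^32 - 4*A^28 + 4*A^24 - 3*A^20 + 3*A^16 - A^12 + A^8.
Substitute A = t^(-1/4), i.e. A^e → t^(-e/4): V(t) = t^-2 - t^-3 + 3*t^-4 - 3*t^-5 + 4*t^-6 - 4*t^-7 + 2*t^-8 - 2*t^-9 + t^-10

Answer: t^-2 - t^-3 + 3*t^-4 - 3*t^-5 + 4*t^-6 - 4*t^-7 + 2*t^-8 - 2*t^-9 + t^-10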